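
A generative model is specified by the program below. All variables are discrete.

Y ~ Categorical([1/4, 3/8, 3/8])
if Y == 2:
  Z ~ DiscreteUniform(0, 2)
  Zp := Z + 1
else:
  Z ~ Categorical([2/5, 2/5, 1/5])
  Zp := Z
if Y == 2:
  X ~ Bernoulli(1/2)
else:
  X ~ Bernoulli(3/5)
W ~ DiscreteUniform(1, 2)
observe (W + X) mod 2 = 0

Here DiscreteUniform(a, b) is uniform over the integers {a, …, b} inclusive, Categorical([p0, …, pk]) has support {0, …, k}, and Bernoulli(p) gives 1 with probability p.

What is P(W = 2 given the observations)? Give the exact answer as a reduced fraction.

P(W = 2 | obs) = 7/16

Enumerate traces; 18 have nonzero weight after conditioning:
  (Y=0, Z=0, X=0, W=2) weight 1/50
  (Y=0, Z=0, X=1, W=1) weight 3/100
  (Y=0, Z=1, X=0, W=2) weight 1/50
  (Y=0, Z=1, X=1, W=1) weight 3/100
  (Y=0, Z=2, X=0, W=2) weight 1/100
  (Y=0, Z=2, X=1, W=1) weight 3/200
  (Y=1, Z=0, X=0, W=2) weight 3/100
  (Y=1, Z=0, X=1, W=1) weight 9/200
  … 10 more
Group by W:
  weight(W=1) = 9/32
  weight(W=2) = 7/32
Total weight = 9/32 + 7/32 = 1/2
P(W=1 | obs) = 9/32 / 1/2 = 9/16
P(W=2 | obs) = 7/32 / 1/2 = 7/16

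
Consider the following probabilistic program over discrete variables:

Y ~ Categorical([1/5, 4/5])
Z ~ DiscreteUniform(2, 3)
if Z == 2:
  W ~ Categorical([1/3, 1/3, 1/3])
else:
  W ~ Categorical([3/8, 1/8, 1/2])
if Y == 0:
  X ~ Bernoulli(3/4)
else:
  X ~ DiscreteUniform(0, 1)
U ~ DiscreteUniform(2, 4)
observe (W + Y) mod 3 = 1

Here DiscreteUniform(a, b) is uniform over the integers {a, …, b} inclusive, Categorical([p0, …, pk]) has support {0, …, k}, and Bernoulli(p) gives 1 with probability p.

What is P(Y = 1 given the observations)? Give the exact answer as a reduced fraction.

P(Y = 1 | obs) = 68/79

Enumerate traces; 24 have nonzero weight after conditioning:
  (Y=0, Z=2, W=1, X=0, U=2) weight 1/360
  (Y=0, Z=2, W=1, X=0, U=3) weight 1/360
  (Y=0, Z=2, W=1, X=0, U=4) weight 1/360
  (Y=0, Z=2, W=1, X=1, U=2) weight 1/120
  (Y=0, Z=2, W=1, X=1, U=3) weight 1/120
  (Y=0, Z=2, W=1, X=1, U=4) weight 1/120
  (Y=0, Z=3, W=1, X=0, U=2) weight 1/960
  (Y=0, Z=3, W=1, X=0, U=3) weight 1/960
  (Y=1, Z=2, W=0, X=0, U=2) weight 1/45
  … 15 more
Group by Y:
  weight(Y=0) = 11/240
  weight(Y=1) = 17/60
Total weight = 11/240 + 17/60 = 79/240
P(Y=0 | obs) = 11/240 / 79/240 = 11/79
P(Y=1 | obs) = 17/60 / 79/240 = 68/79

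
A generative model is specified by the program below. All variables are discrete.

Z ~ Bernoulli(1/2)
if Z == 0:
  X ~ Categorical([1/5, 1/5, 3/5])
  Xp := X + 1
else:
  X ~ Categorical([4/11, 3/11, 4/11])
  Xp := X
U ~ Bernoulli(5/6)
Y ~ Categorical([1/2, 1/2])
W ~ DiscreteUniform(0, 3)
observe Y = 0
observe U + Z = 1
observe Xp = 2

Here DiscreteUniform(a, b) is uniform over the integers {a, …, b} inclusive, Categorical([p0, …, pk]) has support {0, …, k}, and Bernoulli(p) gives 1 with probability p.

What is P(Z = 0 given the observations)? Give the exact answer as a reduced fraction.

Enumerate traces; 8 have nonzero weight after conditioning:
  (Z=0, X=1, U=1, Y=0, W=0) weight 1/96
  (Z=0, X=1, U=1, Y=0, W=1) weight 1/96
  (Z=0, X=1, U=1, Y=0, W=2) weight 1/96
  (Z=0, X=1, U=1, Y=0, W=3) weight 1/96
  (Z=1, X=2, U=0, Y=0, W=0) weight 1/264
  (Z=1, X=2, U=0, Y=0, W=1) weight 1/264
  (Z=1, X=2, U=0, Y=0, W=2) weight 1/264
  (Z=1, X=2, U=0, Y=0, W=3) weight 1/264
Group by Z:
  weight(Z=0) = 1/24
  weight(Z=1) = 1/66
Total weight = 1/24 + 1/66 = 5/88
P(Z=0 | obs) = 1/24 / 5/88 = 11/15
P(Z=1 | obs) = 1/66 / 5/88 = 4/15

P(Z = 0 | obs) = 11/15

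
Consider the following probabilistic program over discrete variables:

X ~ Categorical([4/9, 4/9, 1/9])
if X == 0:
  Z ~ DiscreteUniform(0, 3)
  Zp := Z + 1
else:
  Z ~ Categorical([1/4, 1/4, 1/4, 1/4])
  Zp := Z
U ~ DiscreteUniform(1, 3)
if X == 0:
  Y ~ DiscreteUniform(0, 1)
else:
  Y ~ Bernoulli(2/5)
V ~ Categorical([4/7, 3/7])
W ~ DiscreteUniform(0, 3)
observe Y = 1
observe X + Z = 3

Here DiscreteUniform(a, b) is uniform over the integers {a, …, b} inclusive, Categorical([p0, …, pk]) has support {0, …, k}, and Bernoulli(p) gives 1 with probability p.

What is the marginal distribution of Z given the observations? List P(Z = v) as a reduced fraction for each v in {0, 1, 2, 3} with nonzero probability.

Enumerate traces; 72 have nonzero weight after conditioning:
  (X=0, Z=3, U=1, Y=1, V=0, W=0) weight 1/378
  (X=0, Z=3, U=1, Y=1, V=0, W=1) weight 1/378
  (X=0, Z=3, U=1, Y=1, V=0, W=2) weight 1/378
  (X=0, Z=3, U=1, Y=1, V=0, W=3) weight 1/378
  (X=0, Z=3, U=1, Y=1, V=1, W=0) weight 1/504
  (X=0, Z=3, U=1, Y=1, V=1, W=1) weight 1/504
  (X=0, Z=3, U=1, Y=1, V=1, W=2) weight 1/504
  (X=0, Z=3, U=1, Y=1, V=1, W=3) weight 1/504
  (X=1, Z=2, U=1, Y=1, V=0, W=0) weight 2/945
  (X=2, Z=1, U=1, Y=1, V=0, W=0) weight 1/1890
  … 62 more
Group by Z:
  weight(Z=1) = 1/90
  weight(Z=2) = 2/45
  weight(Z=3) = 1/18
Total weight = 1/90 + 2/45 + 1/18 = 1/9
P(Z=1 | obs) = 1/90 / 1/9 = 1/10
P(Z=2 | obs) = 2/45 / 1/9 = 2/5
P(Z=3 | obs) = 1/18 / 1/9 = 1/2

P(Z=1) = 1/10, P(Z=2) = 2/5, P(Z=3) = 1/2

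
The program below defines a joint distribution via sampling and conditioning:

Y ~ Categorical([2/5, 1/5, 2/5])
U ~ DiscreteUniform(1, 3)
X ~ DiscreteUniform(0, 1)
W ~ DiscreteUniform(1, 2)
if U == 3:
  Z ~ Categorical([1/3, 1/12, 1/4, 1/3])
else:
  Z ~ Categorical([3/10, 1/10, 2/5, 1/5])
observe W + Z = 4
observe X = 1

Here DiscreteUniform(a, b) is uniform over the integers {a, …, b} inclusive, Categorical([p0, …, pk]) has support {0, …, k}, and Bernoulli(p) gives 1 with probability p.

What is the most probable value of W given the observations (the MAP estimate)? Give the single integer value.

Enumerate traces; 18 have nonzero weight after conditioning:
  (Y=0, U=1, X=1, W=1, Z=3) weight 1/150
  (Y=0, U=1, X=1, W=2, Z=2) weight 1/75
  (Y=0, U=2, X=1, W=1, Z=3) weight 1/150
  (Y=0, U=2, X=1, W=2, Z=2) weight 1/75
  (Y=0, U=3, X=1, W=1, Z=3) weight 1/90
  (Y=0, U=3, X=1, W=2, Z=2) weight 1/120
  (Y=1, U=1, X=1, W=1, Z=3) weight 1/300
  (Y=1, U=1, X=1, W=2, Z=2) weight 1/150
  … 10 more
Group by W:
  weight(W=1) = 11/180
  weight(W=2) = 7/80
Total weight = 11/180 + 7/80 = 107/720
P(W=1 | obs) = 11/180 / 107/720 = 44/107
P(W=2 | obs) = 7/80 / 107/720 = 63/107
argmax = 2

argmax_v P(W = v | obs) = 2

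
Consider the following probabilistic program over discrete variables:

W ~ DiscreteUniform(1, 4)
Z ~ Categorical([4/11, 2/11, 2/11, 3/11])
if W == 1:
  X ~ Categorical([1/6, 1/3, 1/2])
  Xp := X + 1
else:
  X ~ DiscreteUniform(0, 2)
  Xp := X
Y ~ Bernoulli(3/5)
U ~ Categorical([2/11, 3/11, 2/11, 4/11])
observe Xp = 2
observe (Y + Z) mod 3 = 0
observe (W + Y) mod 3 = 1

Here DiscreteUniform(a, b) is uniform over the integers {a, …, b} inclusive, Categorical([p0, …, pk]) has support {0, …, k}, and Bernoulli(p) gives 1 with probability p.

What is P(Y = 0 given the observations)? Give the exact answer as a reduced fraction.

P(Y = 0 | obs) = 14/17

Enumerate traces; 20 have nonzero weight after conditioning:
  (W=1, Z=0, X=1, Y=0, U=0) weight 4/1815
  (W=1, Z=0, X=1, Y=0, U=1) weight 2/605
  (W=1, Z=0, X=1, Y=0, U=2) weight 4/1815
  (W=1, Z=0, X=1, Y=0, U=3) weight 8/1815
  (W=1, Z=3, X=1, Y=0, U=0) weight 1/605
  (W=1, Z=3, X=1, Y=0, U=1) weight 3/1210
  (W=1, Z=3, X=1, Y=0, U=2) weight 1/605
  (W=1, Z=3, X=1, Y=0, U=3) weight 2/605
  (W=3, Z=2, X=2, Y=1, U=0) weight 1/605
  … 11 more
Group by Y:
  weight(Y=0) = 7/165
  weight(Y=1) = 1/110
Total weight = 7/165 + 1/110 = 17/330
P(Y=0 | obs) = 7/165 / 17/330 = 14/17
P(Y=1 | obs) = 1/110 / 17/330 = 3/17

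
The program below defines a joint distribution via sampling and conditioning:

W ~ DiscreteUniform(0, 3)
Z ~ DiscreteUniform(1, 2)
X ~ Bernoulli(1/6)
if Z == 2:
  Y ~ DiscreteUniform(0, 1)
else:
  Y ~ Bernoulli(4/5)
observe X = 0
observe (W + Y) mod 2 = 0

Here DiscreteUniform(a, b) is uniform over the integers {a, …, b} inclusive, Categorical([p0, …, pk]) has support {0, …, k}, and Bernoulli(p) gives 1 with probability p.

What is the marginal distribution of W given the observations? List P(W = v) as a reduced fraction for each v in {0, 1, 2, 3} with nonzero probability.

Enumerate traces; 8 have nonzero weight after conditioning:
  (W=0, Z=1, X=0, Y=0) weight 1/48
  (W=0, Z=2, X=0, Y=0) weight 5/96
  (W=1, Z=1, X=0, Y=1) weight 1/12
  (W=1, Z=2, X=0, Y=1) weight 5/96
  (W=2, Z=1, X=0, Y=0) weight 1/48
  (W=2, Z=2, X=0, Y=0) weight 5/96
  (W=3, Z=1, X=0, Y=1) weight 1/12
  (W=3, Z=2, X=0, Y=1) weight 5/96
Group by W:
  weight(W=0) = 7/96
  weight(W=1) = 13/96
  weight(W=2) = 7/96
  weight(W=3) = 13/96
Total weight = 7/96 + 13/96 + 7/96 + 13/96 = 5/12
P(W=0 | obs) = 7/96 / 5/12 = 7/40
P(W=1 | obs) = 13/96 / 5/12 = 13/40
P(W=2 | obs) = 7/96 / 5/12 = 7/40
P(W=3 | obs) = 13/96 / 5/12 = 13/40

P(W=0) = 7/40, P(W=1) = 13/40, P(W=2) = 7/40, P(W=3) = 13/40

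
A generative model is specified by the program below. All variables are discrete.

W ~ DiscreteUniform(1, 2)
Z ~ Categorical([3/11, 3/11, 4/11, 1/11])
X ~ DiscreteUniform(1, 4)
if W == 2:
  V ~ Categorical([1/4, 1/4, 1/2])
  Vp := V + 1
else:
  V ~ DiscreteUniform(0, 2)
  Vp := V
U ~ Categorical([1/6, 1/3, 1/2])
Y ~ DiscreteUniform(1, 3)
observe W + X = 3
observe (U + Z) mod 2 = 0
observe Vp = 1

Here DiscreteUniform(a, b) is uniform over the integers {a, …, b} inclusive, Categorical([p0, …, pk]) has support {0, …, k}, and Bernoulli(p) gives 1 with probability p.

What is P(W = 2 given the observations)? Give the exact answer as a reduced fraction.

P(W = 2 | obs) = 3/7

Enumerate traces; 36 have nonzero weight after conditioning:
  (W=1, Z=0, X=2, V=1, U=0, Y=1) weight 1/1584
  (W=1, Z=0, X=2, V=1, U=0, Y=2) weight 1/1584
  (W=1, Z=0, X=2, V=1, U=0, Y=3) weight 1/1584
  (W=1, Z=0, X=2, V=1, U=2, Y=1) weight 1/528
  (W=1, Z=0, X=2, V=1, U=2, Y=2) weight 1/528
  (W=1, Z=0, X=2, V=1, U=2, Y=3) weight 1/528
  (W=1, Z=1, X=2, V=1, U=1, Y=1) weight 1/792
  (W=1, Z=1, X=2, V=1, U=1, Y=2) weight 1/792
  (W=2, Z=0, X=1, V=0, U=0, Y=1) weight 1/2112
  … 27 more
Group by W:
  weight(W=1) = 1/44
  weight(W=2) = 3/176
Total weight = 1/44 + 3/176 = 7/176
P(W=1 | obs) = 1/44 / 7/176 = 4/7
P(W=2 | obs) = 3/176 / 7/176 = 3/7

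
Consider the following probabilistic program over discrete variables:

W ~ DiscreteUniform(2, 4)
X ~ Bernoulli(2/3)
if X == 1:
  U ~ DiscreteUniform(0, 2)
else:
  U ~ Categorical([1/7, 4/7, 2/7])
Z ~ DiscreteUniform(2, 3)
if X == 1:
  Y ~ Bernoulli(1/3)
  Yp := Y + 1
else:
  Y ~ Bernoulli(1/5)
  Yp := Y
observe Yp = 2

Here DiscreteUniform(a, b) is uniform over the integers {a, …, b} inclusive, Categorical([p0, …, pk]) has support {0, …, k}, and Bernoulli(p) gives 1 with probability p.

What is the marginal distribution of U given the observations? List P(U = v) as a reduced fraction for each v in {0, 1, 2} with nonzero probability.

P(U=0) = 1/3, P(U=1) = 1/3, P(U=2) = 1/3

Enumerate traces; 18 have nonzero weight after conditioning:
  (W=2, X=1, U=0, Z=2, Y=1) weight 1/81
  (W=2, X=1, U=0, Z=3, Y=1) weight 1/81
  (W=2, X=1, U=1, Z=2, Y=1) weight 1/81
  (W=2, X=1, U=1, Z=3, Y=1) weight 1/81
  (W=2, X=1, U=2, Z=2, Y=1) weight 1/81
  (W=2, X=1, U=2, Z=3, Y=1) weight 1/81
  (W=3, X=1, U=0, Z=2, Y=1) weight 1/81
  (W=3, X=1, U=0, Z=3, Y=1) weight 1/81
  … 10 more
Group by U:
  weight(U=0) = 2/27
  weight(U=1) = 2/27
  weight(U=2) = 2/27
Total weight = 2/27 + 2/27 + 2/27 = 2/9
P(U=0 | obs) = 2/27 / 2/9 = 1/3
P(U=1 | obs) = 2/27 / 2/9 = 1/3
P(U=2 | obs) = 2/27 / 2/9 = 1/3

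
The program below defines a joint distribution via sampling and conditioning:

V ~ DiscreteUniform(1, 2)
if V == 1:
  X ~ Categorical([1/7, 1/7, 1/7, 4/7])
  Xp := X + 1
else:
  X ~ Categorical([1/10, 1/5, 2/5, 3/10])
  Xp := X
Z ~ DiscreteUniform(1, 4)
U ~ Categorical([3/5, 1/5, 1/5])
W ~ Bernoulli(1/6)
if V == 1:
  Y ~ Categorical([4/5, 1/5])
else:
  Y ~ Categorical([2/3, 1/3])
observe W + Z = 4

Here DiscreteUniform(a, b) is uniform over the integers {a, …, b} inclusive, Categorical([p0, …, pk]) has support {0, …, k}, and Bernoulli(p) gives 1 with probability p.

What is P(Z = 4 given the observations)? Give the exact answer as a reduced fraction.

P(Z = 4 | obs) = 5/6

Enumerate traces; 96 have nonzero weight after conditioning:
  (V=1, X=0, Z=3, U=0, W=1, Y=0) weight 1/700
  (V=1, X=0, Z=3, U=0, W=1, Y=1) weight 1/2800
  (V=1, X=0, Z=3, U=1, W=1, Y=0) weight 1/2100
  (V=1, X=0, Z=3, U=1, W=1, Y=1) weight 1/8400
  (V=1, X=0, Z=3, U=2, W=1, Y=0) weight 1/2100
  (V=1, X=0, Z=3, U=2, W=1, Y=1) weight 1/8400
  (V=1, X=0, Z=4, U=0, W=0, Y=0) weight 1/140
  (V=1, X=0, Z=4, U=0, W=0, Y=1) weight 1/560
  … 88 more
Group by Z:
  weight(Z=3) = 1/24
  weight(Z=4) = 5/24
Total weight = 1/24 + 5/24 = 1/4
P(Z=3 | obs) = 1/24 / 1/4 = 1/6
P(Z=4 | obs) = 5/24 / 1/4 = 5/6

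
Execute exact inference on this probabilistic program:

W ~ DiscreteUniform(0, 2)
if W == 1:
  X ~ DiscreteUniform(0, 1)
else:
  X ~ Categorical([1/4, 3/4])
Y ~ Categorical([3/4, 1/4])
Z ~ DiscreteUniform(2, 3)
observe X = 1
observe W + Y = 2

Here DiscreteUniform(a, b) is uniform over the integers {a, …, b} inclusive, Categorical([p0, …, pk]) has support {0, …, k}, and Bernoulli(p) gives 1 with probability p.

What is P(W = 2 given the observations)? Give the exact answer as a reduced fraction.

Enumerate traces; 4 have nonzero weight after conditioning:
  (W=1, X=1, Y=1, Z=2) weight 1/48
  (W=1, X=1, Y=1, Z=3) weight 1/48
  (W=2, X=1, Y=0, Z=2) weight 3/32
  (W=2, X=1, Y=0, Z=3) weight 3/32
Group by W:
  weight(W=1) = 1/24
  weight(W=2) = 3/16
Total weight = 1/24 + 3/16 = 11/48
P(W=1 | obs) = 1/24 / 11/48 = 2/11
P(W=2 | obs) = 3/16 / 11/48 = 9/11

P(W = 2 | obs) = 9/11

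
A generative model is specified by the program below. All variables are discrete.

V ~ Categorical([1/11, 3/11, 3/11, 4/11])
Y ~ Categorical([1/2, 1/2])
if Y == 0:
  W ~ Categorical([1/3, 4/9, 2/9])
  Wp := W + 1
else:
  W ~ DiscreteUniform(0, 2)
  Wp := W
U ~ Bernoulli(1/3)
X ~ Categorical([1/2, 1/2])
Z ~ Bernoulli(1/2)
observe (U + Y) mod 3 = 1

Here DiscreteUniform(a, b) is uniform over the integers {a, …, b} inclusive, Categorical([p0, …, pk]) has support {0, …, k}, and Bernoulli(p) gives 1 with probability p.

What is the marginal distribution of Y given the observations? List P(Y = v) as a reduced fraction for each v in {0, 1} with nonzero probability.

P(Y=0) = 1/3, P(Y=1) = 2/3

Enumerate traces; 96 have nonzero weight after conditioning:
  (V=0, Y=0, W=0, U=1, X=0, Z=0) weight 1/792
  (V=0, Y=0, W=0, U=1, X=0, Z=1) weight 1/792
  (V=0, Y=0, W=0, U=1, X=1, Z=0) weight 1/792
  (V=0, Y=0, W=0, U=1, X=1, Z=1) weight 1/792
  (V=0, Y=0, W=1, U=1, X=0, Z=0) weight 1/594
  (V=0, Y=0, W=1, U=1, X=0, Z=1) weight 1/594
  (V=0, Y=0, W=1, U=1, X=1, Z=0) weight 1/594
  (V=0, Y=0, W=1, U=1, X=1, Z=1) weight 1/594
  (V=0, Y=1, W=0, U=0, X=0, Z=0) weight 1/396
  … 87 more
Group by Y:
  weight(Y=0) = 1/6
  weight(Y=1) = 1/3
Total weight = 1/6 + 1/3 = 1/2
P(Y=0 | obs) = 1/6 / 1/2 = 1/3
P(Y=1 | obs) = 1/3 / 1/2 = 2/3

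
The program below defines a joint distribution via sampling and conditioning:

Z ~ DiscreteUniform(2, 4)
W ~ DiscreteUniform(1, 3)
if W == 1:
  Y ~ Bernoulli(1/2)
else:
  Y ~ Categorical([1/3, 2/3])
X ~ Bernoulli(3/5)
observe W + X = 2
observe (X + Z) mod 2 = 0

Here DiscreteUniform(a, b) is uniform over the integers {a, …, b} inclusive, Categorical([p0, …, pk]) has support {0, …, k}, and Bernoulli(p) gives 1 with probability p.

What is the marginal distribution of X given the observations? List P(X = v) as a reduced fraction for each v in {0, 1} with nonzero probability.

Enumerate traces; 6 have nonzero weight after conditioning:
  (Z=2, W=2, Y=0, X=0) weight 2/135
  (Z=2, W=2, Y=1, X=0) weight 4/135
  (Z=3, W=1, Y=0, X=1) weight 1/30
  (Z=3, W=1, Y=1, X=1) weight 1/30
  (Z=4, W=2, Y=0, X=0) weight 2/135
  (Z=4, W=2, Y=1, X=0) weight 4/135
Group by X:
  weight(X=0) = 4/45
  weight(X=1) = 1/15
Total weight = 4/45 + 1/15 = 7/45
P(X=0 | obs) = 4/45 / 7/45 = 4/7
P(X=1 | obs) = 1/15 / 7/45 = 3/7

P(X=0) = 4/7, P(X=1) = 3/7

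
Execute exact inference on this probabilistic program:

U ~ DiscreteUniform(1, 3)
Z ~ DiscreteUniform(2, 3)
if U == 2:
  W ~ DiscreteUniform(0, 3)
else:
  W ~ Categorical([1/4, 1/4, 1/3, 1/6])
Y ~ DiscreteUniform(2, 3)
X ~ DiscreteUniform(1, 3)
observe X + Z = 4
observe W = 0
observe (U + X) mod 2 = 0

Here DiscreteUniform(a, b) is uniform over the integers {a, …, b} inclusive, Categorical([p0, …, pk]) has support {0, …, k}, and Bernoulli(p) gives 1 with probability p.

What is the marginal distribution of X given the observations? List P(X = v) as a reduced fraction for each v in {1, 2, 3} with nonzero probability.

P(X=1) = 2/3, P(X=2) = 1/3

Enumerate traces; 6 have nonzero weight after conditioning:
  (U=1, Z=3, W=0, Y=2, X=1) weight 1/144
  (U=1, Z=3, W=0, Y=3, X=1) weight 1/144
  (U=2, Z=2, W=0, Y=2, X=2) weight 1/144
  (U=2, Z=2, W=0, Y=3, X=2) weight 1/144
  (U=3, Z=3, W=0, Y=2, X=1) weight 1/144
  (U=3, Z=3, W=0, Y=3, X=1) weight 1/144
Group by X:
  weight(X=1) = 1/36
  weight(X=2) = 1/72
Total weight = 1/36 + 1/72 = 1/24
P(X=1 | obs) = 1/36 / 1/24 = 2/3
P(X=2 | obs) = 1/72 / 1/24 = 1/3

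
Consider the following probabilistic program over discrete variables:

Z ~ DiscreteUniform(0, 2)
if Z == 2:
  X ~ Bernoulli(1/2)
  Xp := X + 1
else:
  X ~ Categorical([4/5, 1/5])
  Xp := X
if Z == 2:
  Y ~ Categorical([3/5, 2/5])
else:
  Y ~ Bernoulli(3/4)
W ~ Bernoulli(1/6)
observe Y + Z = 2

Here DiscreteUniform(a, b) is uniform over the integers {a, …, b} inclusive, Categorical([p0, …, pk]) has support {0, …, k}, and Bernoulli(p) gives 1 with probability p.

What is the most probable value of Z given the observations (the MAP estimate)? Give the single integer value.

argmax_v P(Z = v | obs) = 1

Enumerate traces; 8 have nonzero weight after conditioning:
  (Z=1, X=0, Y=1, W=0) weight 1/6
  (Z=1, X=0, Y=1, W=1) weight 1/30
  (Z=1, X=1, Y=1, W=0) weight 1/24
  (Z=1, X=1, Y=1, W=1) weight 1/120
  (Z=2, X=0, Y=0, W=0) weight 1/12
  (Z=2, X=0, Y=0, W=1) weight 1/60
  (Z=2, X=1, Y=0, W=0) weight 1/12
  (Z=2, X=1, Y=0, W=1) weight 1/60
Group by Z:
  weight(Z=1) = 1/4
  weight(Z=2) = 1/5
Total weight = 1/4 + 1/5 = 9/20
P(Z=1 | obs) = 1/4 / 9/20 = 5/9
P(Z=2 | obs) = 1/5 / 9/20 = 4/9
argmax = 1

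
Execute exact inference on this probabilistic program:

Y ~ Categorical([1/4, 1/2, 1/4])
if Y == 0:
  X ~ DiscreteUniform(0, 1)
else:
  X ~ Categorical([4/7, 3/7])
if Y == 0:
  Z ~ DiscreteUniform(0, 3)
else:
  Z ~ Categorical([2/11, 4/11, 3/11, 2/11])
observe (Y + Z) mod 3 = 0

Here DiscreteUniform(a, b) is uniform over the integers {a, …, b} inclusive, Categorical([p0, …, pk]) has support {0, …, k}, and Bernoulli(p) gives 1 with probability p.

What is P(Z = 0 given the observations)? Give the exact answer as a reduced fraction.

P(Z = 0 | obs) = 11/62

Enumerate traces; 8 have nonzero weight after conditioning:
  (Y=0, X=0, Z=0) weight 1/32
  (Y=0, X=0, Z=3) weight 1/32
  (Y=0, X=1, Z=0) weight 1/32
  (Y=0, X=1, Z=3) weight 1/32
  (Y=1, X=0, Z=2) weight 6/77
  (Y=1, X=1, Z=2) weight 9/154
  (Y=2, X=0, Z=1) weight 4/77
  (Y=2, X=1, Z=1) weight 3/77
Group by Z:
  weight(Z=0) = 1/16
  weight(Z=1) = 1/11
  weight(Z=2) = 3/22
  weight(Z=3) = 1/16
Total weight = 1/16 + 1/11 + 3/22 + 1/16 = 31/88
P(Z=0 | obs) = 1/16 / 31/88 = 11/62
P(Z=1 | obs) = 1/11 / 31/88 = 8/31
P(Z=2 | obs) = 3/22 / 31/88 = 12/31
P(Z=3 | obs) = 1/16 / 31/88 = 11/62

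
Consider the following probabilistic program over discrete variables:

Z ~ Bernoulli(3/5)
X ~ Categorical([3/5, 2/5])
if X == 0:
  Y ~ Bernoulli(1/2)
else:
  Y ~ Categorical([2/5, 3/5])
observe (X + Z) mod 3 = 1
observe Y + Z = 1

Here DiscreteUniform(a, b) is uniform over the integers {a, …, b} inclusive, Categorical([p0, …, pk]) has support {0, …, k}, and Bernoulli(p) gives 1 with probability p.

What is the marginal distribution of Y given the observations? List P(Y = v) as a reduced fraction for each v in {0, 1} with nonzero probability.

P(Y=0) = 15/23, P(Y=1) = 8/23

Enumerate traces; 2 have nonzero weight after conditioning:
  (Z=0, X=1, Y=1) weight 12/125
  (Z=1, X=0, Y=0) weight 9/50
Group by Y:
  weight(Y=0) = 9/50
  weight(Y=1) = 12/125
Total weight = 9/50 + 12/125 = 69/250
P(Y=0 | obs) = 9/50 / 69/250 = 15/23
P(Y=1 | obs) = 12/125 / 69/250 = 8/23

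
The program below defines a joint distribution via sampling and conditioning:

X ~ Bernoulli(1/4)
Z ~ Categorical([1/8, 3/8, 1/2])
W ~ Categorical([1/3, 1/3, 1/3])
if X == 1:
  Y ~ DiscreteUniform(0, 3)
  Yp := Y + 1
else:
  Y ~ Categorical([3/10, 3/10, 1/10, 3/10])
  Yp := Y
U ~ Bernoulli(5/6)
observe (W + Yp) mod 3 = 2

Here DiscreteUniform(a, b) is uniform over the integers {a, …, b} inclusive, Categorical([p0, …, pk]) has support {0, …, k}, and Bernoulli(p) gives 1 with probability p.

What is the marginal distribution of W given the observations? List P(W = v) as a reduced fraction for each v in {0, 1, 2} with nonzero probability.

P(W=0) = 11/80, P(W=1) = 7/20, P(W=2) = 41/80

Enumerate traces; 48 have nonzero weight after conditioning:
  (X=0, Z=0, W=0, Y=2, U=0) weight 1/1920
  (X=0, Z=0, W=0, Y=2, U=1) weight 1/384
  (X=0, Z=0, W=1, Y=1, U=0) weight 1/640
  (X=0, Z=0, W=1, Y=1, U=1) weight 1/128
  (X=0, Z=0, W=2, Y=0, U=0) weight 1/640
  (X=0, Z=0, W=2, Y=0, U=1) weight 1/128
  (X=0, Z=0, W=2, Y=3, U=0) weight 1/640
  (X=0, Z=0, W=2, Y=3, U=1) weight 1/128
  … 40 more
Group by W:
  weight(W=0) = 11/240
  weight(W=1) = 7/60
  weight(W=2) = 41/240
Total weight = 11/240 + 7/60 + 41/240 = 1/3
P(W=0 | obs) = 11/240 / 1/3 = 11/80
P(W=1 | obs) = 7/60 / 1/3 = 7/20
P(W=2 | obs) = 41/240 / 1/3 = 41/80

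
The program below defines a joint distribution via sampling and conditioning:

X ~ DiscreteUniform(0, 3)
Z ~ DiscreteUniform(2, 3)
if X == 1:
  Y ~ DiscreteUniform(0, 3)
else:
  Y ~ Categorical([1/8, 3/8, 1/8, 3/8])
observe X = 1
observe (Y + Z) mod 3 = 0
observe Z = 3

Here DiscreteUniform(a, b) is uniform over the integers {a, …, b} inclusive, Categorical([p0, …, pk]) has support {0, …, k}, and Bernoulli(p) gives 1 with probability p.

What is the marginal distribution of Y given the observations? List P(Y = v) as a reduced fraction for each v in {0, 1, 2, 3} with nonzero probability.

P(Y=0) = 1/2, P(Y=3) = 1/2

Enumerate traces; 2 have nonzero weight after conditioning:
  (X=1, Z=3, Y=0) weight 1/32
  (X=1, Z=3, Y=3) weight 1/32
Group by Y:
  weight(Y=0) = 1/32
  weight(Y=3) = 1/32
Total weight = 1/32 + 1/32 = 1/16
P(Y=0 | obs) = 1/32 / 1/16 = 1/2
P(Y=3 | obs) = 1/32 / 1/16 = 1/2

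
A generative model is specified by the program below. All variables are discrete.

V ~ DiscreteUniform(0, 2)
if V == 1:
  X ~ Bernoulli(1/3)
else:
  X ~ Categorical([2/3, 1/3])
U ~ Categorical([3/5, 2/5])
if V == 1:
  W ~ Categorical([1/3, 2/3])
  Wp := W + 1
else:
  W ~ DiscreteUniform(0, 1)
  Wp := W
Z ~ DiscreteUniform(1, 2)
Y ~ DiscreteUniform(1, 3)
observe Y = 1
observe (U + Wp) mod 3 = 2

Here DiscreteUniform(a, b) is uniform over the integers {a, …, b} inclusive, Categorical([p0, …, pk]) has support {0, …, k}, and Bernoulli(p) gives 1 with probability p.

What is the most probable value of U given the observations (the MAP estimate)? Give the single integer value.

Enumerate traces; 16 have nonzero weight after conditioning:
  (V=0, X=0, U=1, W=1, Z=1, Y=1) weight 1/135
  (V=0, X=0, U=1, W=1, Z=2, Y=1) weight 1/135
  (V=0, X=1, U=1, W=1, Z=1, Y=1) weight 1/270
  (V=0, X=1, U=1, W=1, Z=2, Y=1) weight 1/270
  (V=1, X=0, U=0, W=1, Z=1, Y=1) weight 2/135
  (V=1, X=0, U=0, W=1, Z=2, Y=1) weight 2/135
  (V=1, X=0, U=1, W=0, Z=1, Y=1) weight 2/405
  (V=1, X=0, U=1, W=0, Z=2, Y=1) weight 2/405
  … 8 more
Group by U:
  weight(U=0) = 2/45
  weight(U=1) = 8/135
Total weight = 2/45 + 8/135 = 14/135
P(U=0 | obs) = 2/45 / 14/135 = 3/7
P(U=1 | obs) = 8/135 / 14/135 = 4/7
argmax = 1

argmax_v P(U = v | obs) = 1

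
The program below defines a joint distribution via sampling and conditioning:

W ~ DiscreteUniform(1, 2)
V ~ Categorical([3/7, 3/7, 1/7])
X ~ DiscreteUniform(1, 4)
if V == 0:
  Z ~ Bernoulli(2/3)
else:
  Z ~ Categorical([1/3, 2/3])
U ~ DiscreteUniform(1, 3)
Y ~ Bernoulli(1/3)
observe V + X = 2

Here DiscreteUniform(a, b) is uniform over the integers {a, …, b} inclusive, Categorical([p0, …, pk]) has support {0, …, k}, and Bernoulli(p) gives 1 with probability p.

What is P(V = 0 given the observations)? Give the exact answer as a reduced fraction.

P(V = 0 | obs) = 1/2

Enumerate traces; 48 have nonzero weight after conditioning:
  (W=1, V=0, X=2, Z=0, U=1, Y=0) weight 1/252
  (W=1, V=0, X=2, Z=0, U=1, Y=1) weight 1/504
  (W=1, V=0, X=2, Z=0, U=2, Y=0) weight 1/252
  (W=1, V=0, X=2, Z=0, U=2, Y=1) weight 1/504
  (W=1, V=0, X=2, Z=0, U=3, Y=0) weight 1/252
  (W=1, V=0, X=2, Z=0, U=3, Y=1) weight 1/504
  (W=1, V=0, X=2, Z=1, U=1, Y=0) weight 1/126
  (W=1, V=0, X=2, Z=1, U=1, Y=1) weight 1/252
  (W=1, V=1, X=1, Z=0, U=1, Y=0) weight 1/252
  … 39 more
Group by V:
  weight(V=0) = 3/28
  weight(V=1) = 3/28
Total weight = 3/28 + 3/28 = 3/14
P(V=0 | obs) = 3/28 / 3/14 = 1/2
P(V=1 | obs) = 3/28 / 3/14 = 1/2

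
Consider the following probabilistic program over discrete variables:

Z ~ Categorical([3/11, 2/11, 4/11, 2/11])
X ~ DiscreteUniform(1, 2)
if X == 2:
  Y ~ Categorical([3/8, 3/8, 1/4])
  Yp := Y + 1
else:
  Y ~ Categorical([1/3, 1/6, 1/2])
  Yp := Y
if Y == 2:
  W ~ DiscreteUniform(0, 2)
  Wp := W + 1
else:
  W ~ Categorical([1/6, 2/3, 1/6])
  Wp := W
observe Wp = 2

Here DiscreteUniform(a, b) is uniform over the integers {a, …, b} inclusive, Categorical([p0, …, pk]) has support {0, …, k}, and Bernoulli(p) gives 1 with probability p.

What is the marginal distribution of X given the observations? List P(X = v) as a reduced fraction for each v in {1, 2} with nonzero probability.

Enumerate traces; 24 have nonzero weight after conditioning:
  (Z=0, X=1, Y=0, W=2) weight 1/132
  (Z=0, X=1, Y=1, W=2) weight 1/264
  (Z=0, X=1, Y=2, W=1) weight 1/44
  (Z=0, X=2, Y=0, W=2) weight 3/352
  (Z=0, X=2, Y=1, W=2) weight 3/352
  (Z=0, X=2, Y=2, W=1) weight 1/88
  (Z=1, X=1, Y=0, W=2) weight 1/198
  (Z=1, X=1, Y=1, W=2) weight 1/396
  … 16 more
Group by X:
  weight(X=1) = 1/8
  weight(X=2) = 5/48
Total weight = 1/8 + 5/48 = 11/48
P(X=1 | obs) = 1/8 / 11/48 = 6/11
P(X=2 | obs) = 5/48 / 11/48 = 5/11

P(X=1) = 6/11, P(X=2) = 5/11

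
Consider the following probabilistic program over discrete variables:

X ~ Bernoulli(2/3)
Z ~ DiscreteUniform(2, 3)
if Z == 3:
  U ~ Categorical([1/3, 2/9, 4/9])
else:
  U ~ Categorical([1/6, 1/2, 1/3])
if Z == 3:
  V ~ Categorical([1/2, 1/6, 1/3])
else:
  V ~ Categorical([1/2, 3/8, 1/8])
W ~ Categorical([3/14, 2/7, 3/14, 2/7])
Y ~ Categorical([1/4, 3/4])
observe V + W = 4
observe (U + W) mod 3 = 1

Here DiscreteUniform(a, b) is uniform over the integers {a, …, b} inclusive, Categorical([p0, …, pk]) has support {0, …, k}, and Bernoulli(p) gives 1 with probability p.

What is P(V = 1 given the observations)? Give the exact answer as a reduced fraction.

Enumerate traces; 16 have nonzero weight after conditioning:
  (X=0, Z=2, U=1, V=1, W=3, Y=0) weight 1/448
  (X=0, Z=2, U=1, V=1, W=3, Y=1) weight 3/448
  (X=0, Z=2, U=2, V=2, W=2, Y=0) weight 1/2688
  (X=0, Z=2, U=2, V=2, W=2, Y=1) weight 1/896
  (X=0, Z=3, U=1, V=1, W=3, Y=0) weight 1/2268
  (X=0, Z=3, U=1, V=1, W=3, Y=1) weight 1/756
  (X=0, Z=3, U=2, V=2, W=2, Y=0) weight 1/756
  (X=0, Z=3, U=2, V=2, W=2, Y=1) weight 1/252
  … 8 more
Group by V:
  weight(V=1) = 97/3024
  weight(V=2) = 41/2016
Total weight = 97/3024 + 41/2016 = 317/6048
P(V=1 | obs) = 97/3024 / 317/6048 = 194/317
P(V=2 | obs) = 41/2016 / 317/6048 = 123/317

P(V = 1 | obs) = 194/317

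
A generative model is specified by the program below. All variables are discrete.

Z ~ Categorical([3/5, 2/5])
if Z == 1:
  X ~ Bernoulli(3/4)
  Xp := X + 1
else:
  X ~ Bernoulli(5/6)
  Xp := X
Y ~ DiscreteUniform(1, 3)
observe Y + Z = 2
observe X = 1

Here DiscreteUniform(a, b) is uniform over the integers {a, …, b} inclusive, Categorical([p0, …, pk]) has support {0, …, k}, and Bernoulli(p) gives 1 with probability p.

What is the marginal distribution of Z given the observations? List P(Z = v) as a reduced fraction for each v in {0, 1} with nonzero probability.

Enumerate traces; 2 have nonzero weight after conditioning:
  (Z=0, X=1, Y=2) weight 1/6
  (Z=1, X=1, Y=1) weight 1/10
Group by Z:
  weight(Z=0) = 1/6
  weight(Z=1) = 1/10
Total weight = 1/6 + 1/10 = 4/15
P(Z=0 | obs) = 1/6 / 4/15 = 5/8
P(Z=1 | obs) = 1/10 / 4/15 = 3/8

P(Z=0) = 5/8, P(Z=1) = 3/8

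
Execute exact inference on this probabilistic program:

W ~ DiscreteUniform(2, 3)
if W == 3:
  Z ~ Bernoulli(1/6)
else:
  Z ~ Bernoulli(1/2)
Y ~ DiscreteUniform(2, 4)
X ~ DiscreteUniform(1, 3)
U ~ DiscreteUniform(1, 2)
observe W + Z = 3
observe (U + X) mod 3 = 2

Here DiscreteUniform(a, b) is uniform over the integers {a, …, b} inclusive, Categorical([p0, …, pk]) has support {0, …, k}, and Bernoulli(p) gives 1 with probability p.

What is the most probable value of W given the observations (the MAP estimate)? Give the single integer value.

argmax_v P(W = v | obs) = 3

Enumerate traces; 12 have nonzero weight after conditioning:
  (W=2, Z=1, Y=2, X=1, U=1) weight 1/72
  (W=2, Z=1, Y=2, X=3, U=2) weight 1/72
  (W=2, Z=1, Y=3, X=1, U=1) weight 1/72
  (W=2, Z=1, Y=3, X=3, U=2) weight 1/72
  (W=2, Z=1, Y=4, X=1, U=1) weight 1/72
  (W=2, Z=1, Y=4, X=3, U=2) weight 1/72
  (W=3, Z=0, Y=2, X=1, U=1) weight 5/216
  (W=3, Z=0, Y=2, X=3, U=2) weight 5/216
  … 4 more
Group by W:
  weight(W=2) = 1/12
  weight(W=3) = 5/36
Total weight = 1/12 + 5/36 = 2/9
P(W=2 | obs) = 1/12 / 2/9 = 3/8
P(W=3 | obs) = 5/36 / 2/9 = 5/8
argmax = 3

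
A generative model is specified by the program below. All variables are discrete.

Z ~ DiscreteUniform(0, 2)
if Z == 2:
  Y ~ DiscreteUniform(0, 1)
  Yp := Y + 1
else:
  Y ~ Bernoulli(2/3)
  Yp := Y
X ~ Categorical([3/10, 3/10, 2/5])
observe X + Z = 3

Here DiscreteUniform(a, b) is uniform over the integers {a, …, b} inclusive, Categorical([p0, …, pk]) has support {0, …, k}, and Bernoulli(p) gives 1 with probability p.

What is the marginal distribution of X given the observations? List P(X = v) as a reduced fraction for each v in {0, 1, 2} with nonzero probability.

Enumerate traces; 4 have nonzero weight after conditioning:
  (Z=1, Y=0, X=2) weight 2/45
  (Z=1, Y=1, X=2) weight 4/45
  (Z=2, Y=0, X=1) weight 1/20
  (Z=2, Y=1, X=1) weight 1/20
Group by X:
  weight(X=1) = 1/10
  weight(X=2) = 2/15
Total weight = 1/10 + 2/15 = 7/30
P(X=1 | obs) = 1/10 / 7/30 = 3/7
P(X=2 | obs) = 2/15 / 7/30 = 4/7

P(X=1) = 3/7, P(X=2) = 4/7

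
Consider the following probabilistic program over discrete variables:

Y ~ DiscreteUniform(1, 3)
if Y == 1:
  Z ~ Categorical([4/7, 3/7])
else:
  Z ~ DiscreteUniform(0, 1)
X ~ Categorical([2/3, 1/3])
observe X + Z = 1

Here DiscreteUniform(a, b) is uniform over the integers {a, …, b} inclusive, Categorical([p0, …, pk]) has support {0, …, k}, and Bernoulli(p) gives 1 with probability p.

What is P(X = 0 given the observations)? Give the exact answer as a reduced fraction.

Enumerate traces; 6 have nonzero weight after conditioning:
  (Y=1, Z=0, X=1) weight 4/63
  (Y=1, Z=1, X=0) weight 2/21
  (Y=2, Z=0, X=1) weight 1/18
  (Y=2, Z=1, X=0) weight 1/9
  (Y=3, Z=0, X=1) weight 1/18
  (Y=3, Z=1, X=0) weight 1/9
Group by X:
  weight(X=0) = 20/63
  weight(X=1) = 11/63
Total weight = 20/63 + 11/63 = 31/63
P(X=0 | obs) = 20/63 / 31/63 = 20/31
P(X=1 | obs) = 11/63 / 31/63 = 11/31

P(X = 0 | obs) = 20/31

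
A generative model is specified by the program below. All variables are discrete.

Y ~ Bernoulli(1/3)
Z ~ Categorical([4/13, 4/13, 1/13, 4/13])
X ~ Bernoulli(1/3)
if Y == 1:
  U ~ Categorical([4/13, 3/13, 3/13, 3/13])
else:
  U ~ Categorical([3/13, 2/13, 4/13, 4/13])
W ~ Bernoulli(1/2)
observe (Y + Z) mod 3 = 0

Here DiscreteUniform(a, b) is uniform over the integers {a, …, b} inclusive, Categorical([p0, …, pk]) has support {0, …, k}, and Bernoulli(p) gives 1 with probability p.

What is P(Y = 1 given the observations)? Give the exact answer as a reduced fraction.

Enumerate traces; 48 have nonzero weight after conditioning:
  (Y=0, Z=0, X=0, U=0, W=0) weight 8/507
  (Y=0, Z=0, X=0, U=0, W=1) weight 8/507
  (Y=0, Z=0, X=0, U=1, W=0) weight 16/1521
  (Y=0, Z=0, X=0, U=1, W=1) weight 16/1521
  (Y=0, Z=0, X=0, U=2, W=0) weight 32/1521
  (Y=0, Z=0, X=0, U=2, W=1) weight 32/1521
  (Y=0, Z=0, X=0, U=3, W=0) weight 32/1521
  (Y=0, Z=0, X=0, U=3, W=1) weight 32/1521
  (Y=1, Z=2, X=0, U=0, W=0) weight 4/1521
  … 39 more
Group by Y:
  weight(Y=0) = 16/39
  weight(Y=1) = 1/39
Total weight = 16/39 + 1/39 = 17/39
P(Y=0 | obs) = 16/39 / 17/39 = 16/17
P(Y=1 | obs) = 1/39 / 17/39 = 1/17

P(Y = 1 | obs) = 1/17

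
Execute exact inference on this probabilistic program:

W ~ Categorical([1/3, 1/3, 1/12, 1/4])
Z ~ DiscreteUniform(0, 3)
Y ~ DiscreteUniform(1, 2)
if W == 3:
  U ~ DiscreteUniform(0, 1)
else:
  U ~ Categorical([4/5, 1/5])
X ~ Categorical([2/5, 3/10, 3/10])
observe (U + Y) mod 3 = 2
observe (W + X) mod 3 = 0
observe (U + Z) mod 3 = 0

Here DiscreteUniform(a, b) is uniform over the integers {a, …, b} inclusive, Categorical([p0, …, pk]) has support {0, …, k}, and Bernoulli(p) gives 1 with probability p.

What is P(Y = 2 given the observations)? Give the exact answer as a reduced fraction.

P(Y = 2 | obs) = 308/369

Enumerate traces; 12 have nonzero weight after conditioning:
  (W=0, Z=0, Y=2, U=0, X=0) weight 1/75
  (W=0, Z=2, Y=1, U=1, X=0) weight 1/300
  (W=0, Z=3, Y=2, U=0, X=0) weight 1/75
  (W=1, Z=0, Y=2, U=0, X=2) weight 1/100
  (W=1, Z=2, Y=1, U=1, X=2) weight 1/400
  (W=1, Z=3, Y=2, U=0, X=2) weight 1/100
  (W=2, Z=0, Y=2, U=0, X=1) weight 1/400
  (W=2, Z=2, Y=1, U=1, X=1) weight 1/1600
  … 4 more
Group by Y:
  weight(Y=1) = 61/4800
  weight(Y=2) = 77/1200
Total weight = 61/4800 + 77/1200 = 123/1600
P(Y=1 | obs) = 61/4800 / 123/1600 = 61/369
P(Y=2 | obs) = 77/1200 / 123/1600 = 308/369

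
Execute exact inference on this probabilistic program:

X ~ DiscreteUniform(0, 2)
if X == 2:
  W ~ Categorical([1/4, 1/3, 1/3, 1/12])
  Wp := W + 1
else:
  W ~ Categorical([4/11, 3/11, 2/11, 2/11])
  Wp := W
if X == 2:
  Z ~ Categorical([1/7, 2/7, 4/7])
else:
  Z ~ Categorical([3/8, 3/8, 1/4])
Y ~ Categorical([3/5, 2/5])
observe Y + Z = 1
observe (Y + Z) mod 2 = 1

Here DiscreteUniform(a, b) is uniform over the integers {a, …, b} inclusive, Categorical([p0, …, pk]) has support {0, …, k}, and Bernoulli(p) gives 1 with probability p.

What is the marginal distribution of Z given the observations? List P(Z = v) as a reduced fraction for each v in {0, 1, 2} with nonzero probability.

Enumerate traces; 24 have nonzero weight after conditioning:
  (X=0, W=0, Z=0, Y=1) weight 1/55
  (X=0, W=0, Z=1, Y=0) weight 3/110
  (X=0, W=1, Z=0, Y=1) weight 3/220
  (X=0, W=1, Z=1, Y=0) weight 9/440
  (X=0, W=2, Z=0, Y=1) weight 1/110
  (X=0, W=2, Z=1, Y=0) weight 3/220
  (X=0, W=3, Z=0, Y=1) weight 1/110
  (X=0, W=3, Z=1, Y=0) weight 3/220
  … 16 more
Group by Z:
  weight(Z=0) = 5/42
  weight(Z=1) = 29/140
Total weight = 5/42 + 29/140 = 137/420
P(Z=0 | obs) = 5/42 / 137/420 = 50/137
P(Z=1 | obs) = 29/140 / 137/420 = 87/137

P(Z=0) = 50/137, P(Z=1) = 87/137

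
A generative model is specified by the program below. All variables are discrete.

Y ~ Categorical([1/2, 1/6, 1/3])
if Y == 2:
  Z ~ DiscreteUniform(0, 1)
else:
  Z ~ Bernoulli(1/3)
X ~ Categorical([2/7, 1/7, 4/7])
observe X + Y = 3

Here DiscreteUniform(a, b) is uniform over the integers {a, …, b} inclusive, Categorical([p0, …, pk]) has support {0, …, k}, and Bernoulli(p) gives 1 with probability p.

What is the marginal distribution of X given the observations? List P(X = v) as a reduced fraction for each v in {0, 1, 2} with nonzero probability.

Enumerate traces; 4 have nonzero weight after conditioning:
  (Y=1, Z=0, X=2) weight 4/63
  (Y=1, Z=1, X=2) weight 2/63
  (Y=2, Z=0, X=1) weight 1/42
  (Y=2, Z=1, X=1) weight 1/42
Group by X:
  weight(X=1) = 1/21
  weight(X=2) = 2/21
Total weight = 1/21 + 2/21 = 1/7
P(X=1 | obs) = 1/21 / 1/7 = 1/3
P(X=2 | obs) = 2/21 / 1/7 = 2/3

P(X=1) = 1/3, P(X=2) = 2/3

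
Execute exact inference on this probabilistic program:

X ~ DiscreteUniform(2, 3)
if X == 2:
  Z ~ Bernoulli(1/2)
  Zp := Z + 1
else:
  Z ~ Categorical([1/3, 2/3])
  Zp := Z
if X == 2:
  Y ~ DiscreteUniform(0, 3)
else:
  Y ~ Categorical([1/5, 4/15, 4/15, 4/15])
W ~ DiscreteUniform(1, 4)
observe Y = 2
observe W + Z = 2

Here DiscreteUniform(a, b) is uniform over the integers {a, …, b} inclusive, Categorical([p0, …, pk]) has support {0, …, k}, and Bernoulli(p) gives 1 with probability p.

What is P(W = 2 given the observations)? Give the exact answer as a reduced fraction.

P(W = 2 | obs) = 77/186

Enumerate traces; 4 have nonzero weight after conditioning:
  (X=2, Z=0, Y=2, W=2) weight 1/64
  (X=2, Z=1, Y=2, W=1) weight 1/64
  (X=3, Z=0, Y=2, W=2) weight 1/90
  (X=3, Z=1, Y=2, W=1) weight 1/45
Group by W:
  weight(W=1) = 109/2880
  weight(W=2) = 77/2880
Total weight = 109/2880 + 77/2880 = 31/480
P(W=1 | obs) = 109/2880 / 31/480 = 109/186
P(W=2 | obs) = 77/2880 / 31/480 = 77/186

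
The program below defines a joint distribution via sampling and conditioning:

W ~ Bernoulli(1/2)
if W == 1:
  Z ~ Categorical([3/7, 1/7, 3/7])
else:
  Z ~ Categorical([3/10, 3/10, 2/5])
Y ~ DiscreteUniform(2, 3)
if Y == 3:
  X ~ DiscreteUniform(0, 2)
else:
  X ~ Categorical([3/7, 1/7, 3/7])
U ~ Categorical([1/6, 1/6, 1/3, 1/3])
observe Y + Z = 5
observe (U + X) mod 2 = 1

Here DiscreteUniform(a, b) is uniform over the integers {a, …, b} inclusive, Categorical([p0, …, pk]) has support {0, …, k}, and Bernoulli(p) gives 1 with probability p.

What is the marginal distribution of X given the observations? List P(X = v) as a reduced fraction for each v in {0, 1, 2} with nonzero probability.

Enumerate traces; 12 have nonzero weight after conditioning:
  (W=0, Z=2, Y=3, X=0, U=1) weight 1/180
  (W=0, Z=2, Y=3, X=0, U=3) weight 1/90
  (W=0, Z=2, Y=3, X=1, U=0) weight 1/180
  (W=0, Z=2, Y=3, X=1, U=2) weight 1/90
  (W=0, Z=2, Y=3, X=2, U=1) weight 1/180
  (W=0, Z=2, Y=3, X=2, U=3) weight 1/90
  (W=1, Z=2, Y=3, X=0, U=1) weight 1/168
  (W=1, Z=2, Y=3, X=0, U=3) weight 1/84
  … 4 more
Group by X:
  weight(X=0) = 29/840
  weight(X=1) = 29/840
  weight(X=2) = 29/840
Total weight = 29/840 + 29/840 + 29/840 = 29/280
P(X=0 | obs) = 29/840 / 29/280 = 1/3
P(X=1 | obs) = 29/840 / 29/280 = 1/3
P(X=2 | obs) = 29/840 / 29/280 = 1/3

P(X=0) = 1/3, P(X=1) = 1/3, P(X=2) = 1/3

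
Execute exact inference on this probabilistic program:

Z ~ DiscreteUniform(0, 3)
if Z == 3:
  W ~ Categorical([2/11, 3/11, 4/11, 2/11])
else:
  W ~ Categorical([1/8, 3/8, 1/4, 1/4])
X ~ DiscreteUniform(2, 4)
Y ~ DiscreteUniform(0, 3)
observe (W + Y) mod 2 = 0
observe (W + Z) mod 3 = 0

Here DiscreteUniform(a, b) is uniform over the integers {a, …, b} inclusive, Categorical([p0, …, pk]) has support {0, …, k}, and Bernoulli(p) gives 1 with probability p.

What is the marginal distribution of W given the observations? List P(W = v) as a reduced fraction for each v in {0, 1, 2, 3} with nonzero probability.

Enumerate traces; 36 have nonzero weight after conditioning:
  (Z=0, W=0, X=2, Y=0) weight 1/384
  (Z=0, W=0, X=2, Y=2) weight 1/384
  (Z=0, W=0, X=3, Y=0) weight 1/384
  (Z=0, W=0, X=3, Y=2) weight 1/384
  (Z=0, W=0, X=4, Y=0) weight 1/384
  (Z=0, W=0, X=4, Y=2) weight 1/384
  (Z=0, W=3, X=2, Y=1) weight 1/192
  (Z=0, W=3, X=2, Y=3) weight 1/192
  (Z=1, W=2, X=2, Y=0) weight 1/192
  (Z=2, W=1, X=2, Y=1) weight 1/128
  … 26 more
Group by W:
  weight(W=0) = 27/704
  weight(W=1) = 3/64
  weight(W=2) = 1/32
  weight(W=3) = 19/352
Total weight = 27/704 + 3/64 + 1/32 + 19/352 = 15/88
P(W=0 | obs) = 27/704 / 15/88 = 9/40
P(W=1 | obs) = 3/64 / 15/88 = 11/40
P(W=2 | obs) = 1/32 / 15/88 = 11/60
P(W=3 | obs) = 19/352 / 15/88 = 19/60

P(W=0) = 9/40, P(W=1) = 11/40, P(W=2) = 11/60, P(W=3) = 19/60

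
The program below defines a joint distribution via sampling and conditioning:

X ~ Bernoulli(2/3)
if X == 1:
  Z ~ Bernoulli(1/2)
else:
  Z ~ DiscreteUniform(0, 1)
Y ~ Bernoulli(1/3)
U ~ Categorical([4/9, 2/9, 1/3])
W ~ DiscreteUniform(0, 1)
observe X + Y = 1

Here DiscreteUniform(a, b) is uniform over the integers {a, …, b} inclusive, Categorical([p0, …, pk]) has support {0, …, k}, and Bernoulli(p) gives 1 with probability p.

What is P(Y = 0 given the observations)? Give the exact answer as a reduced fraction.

Enumerate traces; 24 have nonzero weight after conditioning:
  (X=0, Z=0, Y=1, U=0, W=0) weight 1/81
  (X=0, Z=0, Y=1, U=0, W=1) weight 1/81
  (X=0, Z=0, Y=1, U=1, W=0) weight 1/162
  (X=0, Z=0, Y=1, U=1, W=1) weight 1/162
  (X=0, Z=0, Y=1, U=2, W=0) weight 1/108
  (X=0, Z=0, Y=1, U=2, W=1) weight 1/108
  (X=0, Z=1, Y=1, U=0, W=0) weight 1/81
  (X=0, Z=1, Y=1, U=0, W=1) weight 1/81
  (X=1, Z=0, Y=0, U=0, W=0) weight 4/81
  … 15 more
Group by Y:
  weight(Y=0) = 4/9
  weight(Y=1) = 1/9
Total weight = 4/9 + 1/9 = 5/9
P(Y=0 | obs) = 4/9 / 5/9 = 4/5
P(Y=1 | obs) = 1/9 / 5/9 = 1/5

P(Y = 0 | obs) = 4/5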